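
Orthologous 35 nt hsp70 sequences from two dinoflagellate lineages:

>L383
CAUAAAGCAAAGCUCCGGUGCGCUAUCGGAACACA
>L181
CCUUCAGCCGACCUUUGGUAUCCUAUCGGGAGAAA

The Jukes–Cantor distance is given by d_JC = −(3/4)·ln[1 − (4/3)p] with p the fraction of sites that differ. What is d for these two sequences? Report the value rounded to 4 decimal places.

0.5716

Mismatches occur at site 2 (A/C), site 4 (A/U), site 5 (A/C), site 9 (A/C), site 10 (A/G), site 12 (G/C), site 15 (C/U), site 16 (C/U), site 20 (G/A), site 21 (C/U), site 22 (G/C), site 30 (A/G), site 32 (C/G), site 34 (C/A).
p = 14/35 = 0.400000.
d = −0.75 · ln(1 − (4/3)·0.400000) = −0.75 · ln(0.466667) = −0.75 · (-0.762139) = 0.5716.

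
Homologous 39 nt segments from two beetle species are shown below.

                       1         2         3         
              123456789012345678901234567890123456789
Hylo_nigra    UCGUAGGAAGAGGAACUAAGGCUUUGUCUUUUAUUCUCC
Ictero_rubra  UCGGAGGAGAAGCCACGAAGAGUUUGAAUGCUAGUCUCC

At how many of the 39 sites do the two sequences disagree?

13

The sequences differ at positions 4 (U/G), 9 (A/G), 10 (G/A), 13 (G/C), 14 (A/C), 17 (U/G), 21 (G/A), 22 (C/G), 27 (U/A), 28 (C/A), 30 (U/G), 31 (U/C), 34 (U/G).
That gives 13 mismatches out of 39 aligned sites, so the Hamming distance is 13.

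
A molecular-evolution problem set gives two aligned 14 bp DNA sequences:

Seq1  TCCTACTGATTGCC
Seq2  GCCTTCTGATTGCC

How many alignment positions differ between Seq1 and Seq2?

2

The sequences differ at positions 1 (T/G), 5 (A/T).
That gives 2 mismatches out of 14 aligned sites, so the Hamming distance is 2.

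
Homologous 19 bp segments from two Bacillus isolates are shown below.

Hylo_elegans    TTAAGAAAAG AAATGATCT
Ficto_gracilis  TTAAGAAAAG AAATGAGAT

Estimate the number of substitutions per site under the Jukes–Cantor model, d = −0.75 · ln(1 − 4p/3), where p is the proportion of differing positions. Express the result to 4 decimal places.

The sequences differ at positions 17 (T/G), 18 (C/A).
p = 2/19 = 0.105263.
d = −0.75 · ln(1 − (4/3)·0.105263) = −0.75 · ln(0.859649) = −0.75 · (-0.151231) = 0.1134.

0.1134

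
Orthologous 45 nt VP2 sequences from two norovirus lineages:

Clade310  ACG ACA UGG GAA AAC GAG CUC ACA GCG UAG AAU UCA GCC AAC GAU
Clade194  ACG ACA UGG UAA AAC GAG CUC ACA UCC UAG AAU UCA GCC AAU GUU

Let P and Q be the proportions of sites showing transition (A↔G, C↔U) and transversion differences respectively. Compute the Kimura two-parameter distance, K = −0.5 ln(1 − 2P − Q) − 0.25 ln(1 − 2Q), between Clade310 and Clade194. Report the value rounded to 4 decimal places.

Mismatches occur at site 10 (G→U, transversion), site 25 (G→U, transversion), site 27 (G→C, transversion), site 42 (C→U, transition), site 44 (A→U, transversion).
Of the 5 differences, 1 transition and 4 transversions over 45 sites: P = 1/45 = 0.022222, Q = 4/45 = 0.088889.
d = −0.5·ln(0.866667) − 0.25·ln(0.822222) = −0.5·(-0.143100) − 0.25·(-0.195745) = 0.1205.

0.1205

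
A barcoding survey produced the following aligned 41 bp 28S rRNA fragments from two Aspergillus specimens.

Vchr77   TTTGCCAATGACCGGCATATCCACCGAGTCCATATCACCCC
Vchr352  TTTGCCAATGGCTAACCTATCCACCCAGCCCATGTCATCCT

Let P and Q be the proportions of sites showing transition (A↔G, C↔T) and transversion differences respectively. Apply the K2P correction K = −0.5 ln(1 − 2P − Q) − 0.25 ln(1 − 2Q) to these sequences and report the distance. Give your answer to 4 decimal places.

Differing sites — 11:A/G (Ti); 13:C/T (Ti); 14:G/A (Ti); 15:G/A (Ti); 17:A/C (Tv); 26:G/C (Tv); 29:T/C (Ti); 34:A/G (Ti); 38:C/T (Ti); 41:C/T (Ti).
Of the 10 differences, 8 transitions and 2 transversions over 41 sites: P = 8/41 = 0.195122, Q = 2/41 = 0.048780.
d = −0.5·ln(0.560976) − 0.25·ln(0.902440) = −0.5·(-0.578077) − 0.25·(-0.102653) = 0.3147.

0.3147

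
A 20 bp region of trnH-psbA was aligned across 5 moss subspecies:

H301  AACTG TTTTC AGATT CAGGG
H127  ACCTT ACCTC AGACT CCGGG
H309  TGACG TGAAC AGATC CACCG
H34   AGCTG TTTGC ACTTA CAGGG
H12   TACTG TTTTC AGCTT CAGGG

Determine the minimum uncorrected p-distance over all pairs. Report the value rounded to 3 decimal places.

0.100

Pairwise Hamming distances:
  H301 vs H127: 7
  H301 vs H309: 10
  H301 vs H34: 5
  H301 vs H12: 2
  H127 vs H309: 14
  H127 vs H34: 11
  H127 vs H12: 9
  H309 vs H34: 11
  H309 vs H12: 10
  H34 vs H12: 6
The smallest is 2 mismatches, between H301 and H12; p = 2/20 = 0.100.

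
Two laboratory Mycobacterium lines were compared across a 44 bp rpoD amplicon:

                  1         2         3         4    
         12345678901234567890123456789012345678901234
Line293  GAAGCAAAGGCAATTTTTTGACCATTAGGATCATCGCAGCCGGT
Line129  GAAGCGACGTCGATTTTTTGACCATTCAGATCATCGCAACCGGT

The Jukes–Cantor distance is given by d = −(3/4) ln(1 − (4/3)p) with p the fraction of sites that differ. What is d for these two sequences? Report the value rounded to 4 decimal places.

Differing sites — 6:A/G; 8:A/C; 10:G/T; 12:A/G; 27:A/C; 28:G/A; 39:G/A.
p = 7/44 = 0.159091.
d = −0.75 · ln(1 − (4/3)·0.159091) = −0.75 · ln(0.787879) = −0.75 · (-0.238411) = 0.1788.

0.1788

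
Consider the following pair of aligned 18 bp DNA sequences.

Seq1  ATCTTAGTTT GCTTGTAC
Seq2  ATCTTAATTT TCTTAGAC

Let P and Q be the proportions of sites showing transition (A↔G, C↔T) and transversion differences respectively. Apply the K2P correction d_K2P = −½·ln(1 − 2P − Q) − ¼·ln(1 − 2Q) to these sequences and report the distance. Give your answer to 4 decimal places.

0.2656

Differing sites — 7:G/A (Ti); 11:G/T (Tv); 15:G/A (Ti); 16:T/G (Tv).
Of the 4 differences, 2 transitions and 2 transversions over 18 sites: P = 2/18 = 0.111111, Q = 2/18 = 0.111111.
d = −0.5·ln(0.666667) − 0.25·ln(0.777778) = −0.5·(-0.405465) − 0.25·(-0.251314) = 0.2656.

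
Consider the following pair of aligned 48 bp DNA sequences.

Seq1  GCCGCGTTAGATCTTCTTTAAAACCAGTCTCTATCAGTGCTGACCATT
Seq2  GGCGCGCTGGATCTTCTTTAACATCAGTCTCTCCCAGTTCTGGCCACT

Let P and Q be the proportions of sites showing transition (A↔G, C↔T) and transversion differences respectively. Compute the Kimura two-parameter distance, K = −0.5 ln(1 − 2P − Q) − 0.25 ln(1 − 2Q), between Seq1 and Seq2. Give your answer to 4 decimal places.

0.2483

The sequences differ at positions 2 (C/G, transversion), 7 (T/C, transition), 9 (A/G, transition), 22 (A/C, transversion), 24 (C/T, transition), 33 (A/C, transversion), 34 (T/C, transition), 39 (G/T, transversion), 43 (A/G, transition), 47 (T/C, transition).
Of the 10 differences, 6 transitions and 4 transversions over 48 sites: P = 6/48 = 0.125000, Q = 4/48 = 0.083333.
d = −0.5·ln(0.666667) − 0.25·ln(0.833334) = −0.5·(-0.405465) − 0.25·(-0.182321) = 0.2483.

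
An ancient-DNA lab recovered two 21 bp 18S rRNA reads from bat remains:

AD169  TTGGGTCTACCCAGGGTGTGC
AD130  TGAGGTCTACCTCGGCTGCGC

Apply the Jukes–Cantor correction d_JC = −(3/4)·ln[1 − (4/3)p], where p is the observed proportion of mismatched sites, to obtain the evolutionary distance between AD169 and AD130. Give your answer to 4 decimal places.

0.3597

Mismatches occur at site 2 (T↔G), site 3 (G↔A), site 12 (C↔T), site 13 (A↔C), site 16 (G↔C), site 19 (T↔C).
p = 6/21 = 0.285714.
d = −0.75 · ln(1 − (4/3)·0.285714) = −0.75 · ln(0.619048) = −0.75 · (-0.479572) = 0.3597.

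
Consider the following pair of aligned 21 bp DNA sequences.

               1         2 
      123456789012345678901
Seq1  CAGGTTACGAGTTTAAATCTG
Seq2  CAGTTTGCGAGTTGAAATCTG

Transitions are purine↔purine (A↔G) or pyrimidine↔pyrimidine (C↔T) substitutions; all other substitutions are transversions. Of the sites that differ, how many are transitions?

1

Differing sites — 4:G/T (Tv); 7:A/G (Ti); 14:T/G (Tv).
Of the 3 differences, 1 transition and 2 transversions, so the answer is 1.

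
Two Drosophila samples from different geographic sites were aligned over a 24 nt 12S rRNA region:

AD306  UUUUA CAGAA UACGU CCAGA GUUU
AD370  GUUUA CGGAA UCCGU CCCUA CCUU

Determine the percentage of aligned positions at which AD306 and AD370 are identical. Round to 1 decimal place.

70.8%

Mismatches occur at site 1 (U→G), site 7 (A→G), site 12 (A→C), site 18 (A→C), site 19 (G→U), site 21 (G→C), site 22 (U→C).
17 of the 24 sites match, so the percent identity is 17/24 × 100 = 70.8%.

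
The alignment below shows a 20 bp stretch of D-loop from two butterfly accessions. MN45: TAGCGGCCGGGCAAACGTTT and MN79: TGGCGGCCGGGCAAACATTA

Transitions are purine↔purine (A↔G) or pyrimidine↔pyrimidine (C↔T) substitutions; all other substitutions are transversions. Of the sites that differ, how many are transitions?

Differing sites — 2:A/G (Ti); 17:G/A (Ti); 20:T/A (Tv).
Of the 3 differences, 2 transitions and 1 transversion, so the answer is 2.

2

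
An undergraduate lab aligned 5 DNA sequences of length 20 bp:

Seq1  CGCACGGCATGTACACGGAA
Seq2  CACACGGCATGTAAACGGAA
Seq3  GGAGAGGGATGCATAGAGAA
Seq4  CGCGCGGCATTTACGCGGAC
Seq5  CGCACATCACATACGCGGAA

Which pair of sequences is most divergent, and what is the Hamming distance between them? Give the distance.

Pairwise Hamming distances:
  Seq1 vs Seq2: 2
  Seq1 vs Seq3: 9
  Seq1 vs Seq4: 4
  Seq1 vs Seq5: 5
  Seq2 vs Seq3: 10
  Seq2 vs Seq4: 6
  Seq2 vs Seq5: 7
  Seq3 vs Seq4: 11
  Seq3 vs Seq5: 14
  Seq4 vs Seq5: 6
The largest is 14, between Seq3 and Seq5.

14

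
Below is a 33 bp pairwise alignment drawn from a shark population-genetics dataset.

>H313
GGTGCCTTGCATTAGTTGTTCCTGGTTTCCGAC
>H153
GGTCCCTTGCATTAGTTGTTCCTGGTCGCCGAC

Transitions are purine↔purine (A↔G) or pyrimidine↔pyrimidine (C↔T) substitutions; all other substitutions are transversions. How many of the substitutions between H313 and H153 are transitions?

Differing sites — 4:G/C (Tv); 27:T/C (Ti); 28:T/G (Tv).
Of the 3 differences, 1 transition and 2 transversions, so the answer is 1.

1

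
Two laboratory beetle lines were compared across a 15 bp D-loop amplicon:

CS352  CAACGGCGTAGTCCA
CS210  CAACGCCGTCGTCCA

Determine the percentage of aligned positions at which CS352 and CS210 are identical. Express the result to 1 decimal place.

Differing sites — 6:G/C; 10:A/C.
13 of the 15 sites match, so the percent identity is 13/15 × 100 = 86.7%.

86.7%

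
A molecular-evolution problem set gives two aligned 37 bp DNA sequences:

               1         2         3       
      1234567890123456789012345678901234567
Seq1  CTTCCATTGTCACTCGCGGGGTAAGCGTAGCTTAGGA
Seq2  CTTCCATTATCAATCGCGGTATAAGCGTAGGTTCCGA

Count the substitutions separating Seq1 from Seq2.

Differing sites — 9:G/A; 13:C/A; 20:G/T; 21:G/A; 31:C/G; 34:A/C; 35:G/C.
That gives 7 mismatches out of 37 aligned sites, so the Hamming distance is 7.

7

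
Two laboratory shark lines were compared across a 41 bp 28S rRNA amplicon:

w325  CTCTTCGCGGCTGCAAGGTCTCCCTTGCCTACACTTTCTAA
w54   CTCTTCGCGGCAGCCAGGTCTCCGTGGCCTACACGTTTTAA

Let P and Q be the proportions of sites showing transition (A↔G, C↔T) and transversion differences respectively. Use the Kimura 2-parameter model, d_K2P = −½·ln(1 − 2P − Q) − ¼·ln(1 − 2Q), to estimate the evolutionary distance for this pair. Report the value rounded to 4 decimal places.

Mismatches occur at site 12 (T/A, transversion), site 15 (A/C, transversion), site 24 (C/G, transversion), site 26 (T/G, transversion), site 35 (T/G, transversion), site 38 (C/T, transition).
Of the 6 differences, 1 transition and 5 transversions over 41 sites: P = 1/41 = 0.024390, Q = 5/41 = 0.121951.
d = −0.5·ln(0.829269) − 0.25·ln(0.756098) = −0.5·(-0.187211) − 0.25·(-0.279584) = 0.1635.

0.1635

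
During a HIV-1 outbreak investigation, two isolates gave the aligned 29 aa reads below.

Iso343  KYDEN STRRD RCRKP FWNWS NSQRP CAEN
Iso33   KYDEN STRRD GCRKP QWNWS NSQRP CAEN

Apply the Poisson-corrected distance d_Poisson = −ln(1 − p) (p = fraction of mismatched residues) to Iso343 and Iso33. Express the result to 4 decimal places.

Differing sites — 11:R/G; 16:F/Q.
p = 2/29 = 0.068966.
d = −ln(1 − 0.068966) = −ln(0.931034) = 0.0715.

0.0715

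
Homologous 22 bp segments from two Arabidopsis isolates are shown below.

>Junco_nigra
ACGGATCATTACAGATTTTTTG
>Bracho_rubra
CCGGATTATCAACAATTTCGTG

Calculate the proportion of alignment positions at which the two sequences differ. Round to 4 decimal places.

The sequences differ at positions 1 (A/C), 7 (C/T), 10 (T/C), 12 (C/A), 13 (A/C), 14 (G/A), 19 (T/C), 20 (T/G).
There are 8 differences over 22 sites, so p = 8/22 = 0.3636.

0.3636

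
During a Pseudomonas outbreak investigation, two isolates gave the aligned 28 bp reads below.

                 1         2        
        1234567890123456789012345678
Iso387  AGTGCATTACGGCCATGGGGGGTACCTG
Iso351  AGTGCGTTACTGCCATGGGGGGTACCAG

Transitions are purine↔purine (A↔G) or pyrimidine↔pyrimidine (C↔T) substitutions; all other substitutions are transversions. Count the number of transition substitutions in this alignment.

1

Mismatches occur at site 6 (A↔G, transition), site 11 (G↔T, transversion), site 27 (T↔A, transversion).
Of the 3 differences, 1 transition and 2 transversions, so the answer is 1.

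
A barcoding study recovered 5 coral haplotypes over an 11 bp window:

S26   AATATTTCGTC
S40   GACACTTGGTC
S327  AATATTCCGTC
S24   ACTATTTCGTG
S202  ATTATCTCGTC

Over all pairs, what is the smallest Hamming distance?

Pairwise Hamming distances:
  S26 vs S40: 4
  S26 vs S327: 1
  S26 vs S24: 2
  S26 vs S202: 2
  S40 vs S327: 5
  S40 vs S24: 6
  S40 vs S202: 6
  S327 vs S24: 3
  S327 vs S202: 3
  S24 vs S202: 3
The smallest is 1, between S26 and S327.

1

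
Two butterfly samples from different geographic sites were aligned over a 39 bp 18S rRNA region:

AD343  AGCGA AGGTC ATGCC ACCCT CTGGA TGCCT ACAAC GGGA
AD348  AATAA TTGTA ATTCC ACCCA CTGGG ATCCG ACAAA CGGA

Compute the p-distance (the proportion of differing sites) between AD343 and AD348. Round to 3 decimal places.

0.359

Differing sites — 2:G/A; 3:C/T; 4:G/A; 6:A/T; 7:G/T; 10:C/A; 13:G/T; 20:T/A; 25:A/G; 26:T/A; 27:G/T; 30:T/G; 35:C/A; 36:G/C.
There are 14 differences over 39 sites, so p = 14/39 = 0.359.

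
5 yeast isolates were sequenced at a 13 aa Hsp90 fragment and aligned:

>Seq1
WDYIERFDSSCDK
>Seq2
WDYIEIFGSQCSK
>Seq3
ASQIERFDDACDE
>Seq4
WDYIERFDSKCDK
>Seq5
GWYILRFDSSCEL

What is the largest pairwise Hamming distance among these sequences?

9

Pairwise Hamming distances:
  Seq1 vs Seq2: 4
  Seq1 vs Seq3: 6
  Seq1 vs Seq4: 1
  Seq1 vs Seq5: 5
  Seq2 vs Seq3: 9
  Seq2 vs Seq4: 4
  Seq2 vs Seq5: 8
  Seq3 vs Seq4: 6
  Seq3 vs Seq5: 8
  Seq4 vs Seq5: 6
The largest is 9, between Seq2 and Seq3.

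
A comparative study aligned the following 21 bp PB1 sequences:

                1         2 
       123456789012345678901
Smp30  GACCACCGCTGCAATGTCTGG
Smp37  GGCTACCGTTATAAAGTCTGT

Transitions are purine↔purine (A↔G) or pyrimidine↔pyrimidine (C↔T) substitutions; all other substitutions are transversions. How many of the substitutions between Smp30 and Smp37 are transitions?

5

The sequences differ at positions 2 (A/G, transition), 4 (C/T, transition), 9 (C/T, transition), 11 (G/A, transition), 12 (C/T, transition), 15 (T/A, transversion), 21 (G/T, transversion).
Of the 7 differences, 5 transitions and 2 transversions, so the answer is 5.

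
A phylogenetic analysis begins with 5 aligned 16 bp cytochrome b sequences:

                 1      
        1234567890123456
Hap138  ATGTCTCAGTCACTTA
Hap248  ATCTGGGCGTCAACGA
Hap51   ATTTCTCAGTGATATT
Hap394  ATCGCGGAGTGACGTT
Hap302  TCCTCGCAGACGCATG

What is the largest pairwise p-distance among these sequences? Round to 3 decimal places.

Pairwise Hamming distances:
  Hap138 vs Hap248: 8
  Hap138 vs Hap51: 5
  Hap138 vs Hap394: 7
  Hap138 vs Hap302: 8
  Hap248 vs Hap51: 10
  Hap248 vs Hap394: 8
  Hap248 vs Hap302: 11
  Hap51 vs Hap394: 6
  Hap51 vs Hap302: 9
  Hap394 vs Hap302: 9
The largest is 11 mismatches, between Hap248 and Hap302; p = 11/16 = 0.688.

0.688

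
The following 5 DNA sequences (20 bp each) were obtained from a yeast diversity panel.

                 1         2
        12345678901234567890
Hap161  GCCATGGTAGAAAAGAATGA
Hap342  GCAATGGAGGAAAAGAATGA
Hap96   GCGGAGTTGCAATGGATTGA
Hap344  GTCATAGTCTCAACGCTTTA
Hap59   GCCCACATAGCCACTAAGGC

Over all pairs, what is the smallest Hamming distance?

Pairwise Hamming distances:
  Hap161 vs Hap342: 3
  Hap161 vs Hap96: 9
  Hap161 vs Hap344: 9
  Hap161 vs Hap59: 10
  Hap342 vs Hap96: 9
  Hap342 vs Hap344: 11
  Hap342 vs Hap59: 13
  Hap96 vs Hap344: 13
  Hap96 vs Hap59: 14
  Hap344 vs Hap59: 14
The smallest is 3, between Hap161 and Hap342.

3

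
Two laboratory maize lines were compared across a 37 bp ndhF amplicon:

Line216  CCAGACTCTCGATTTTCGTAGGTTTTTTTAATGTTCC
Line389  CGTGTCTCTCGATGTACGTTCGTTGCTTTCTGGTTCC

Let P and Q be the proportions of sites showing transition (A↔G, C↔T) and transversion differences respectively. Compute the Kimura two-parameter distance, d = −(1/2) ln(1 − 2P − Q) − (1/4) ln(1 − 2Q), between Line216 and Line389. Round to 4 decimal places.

0.4421

Differing sites — 2:C/G (Tv); 3:A/T (Tv); 5:A/T (Tv); 14:T/G (Tv); 16:T/A (Tv); 20:A/T (Tv); 21:G/C (Tv); 25:T/G (Tv); 26:T/C (Ti); 30:A/C (Tv); 31:A/T (Tv); 32:T/G (Tv).
Of the 12 differences, 1 transition and 11 transversions over 37 sites: P = 1/37 = 0.027027, Q = 11/37 = 0.297297.
d = −0.5·ln(0.648649) − 0.25·ln(0.405406) = −0.5·(-0.432864) − 0.25·(-0.902866) = 0.4421.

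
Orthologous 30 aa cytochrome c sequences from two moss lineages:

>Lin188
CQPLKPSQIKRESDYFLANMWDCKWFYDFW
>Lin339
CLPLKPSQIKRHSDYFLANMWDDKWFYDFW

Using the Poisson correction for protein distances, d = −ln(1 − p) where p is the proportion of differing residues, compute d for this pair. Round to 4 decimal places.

0.1054

The sequences differ at positions 2 (Q/L), 12 (E/H), 23 (C/D).
p = 3/30 = 0.100000.
d = −ln(1 − 0.100000) = −ln(0.900000) = 0.1054.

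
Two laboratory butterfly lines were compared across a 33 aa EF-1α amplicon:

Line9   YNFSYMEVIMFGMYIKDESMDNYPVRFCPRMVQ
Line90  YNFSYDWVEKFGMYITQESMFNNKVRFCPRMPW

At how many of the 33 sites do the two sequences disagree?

The sequences differ at positions 6 (M/D), 7 (E/W), 9 (I/E), 10 (M/K), 16 (K/T), 17 (D/Q), 21 (D/F), 23 (Y/N), 24 (P/K), 32 (V/P), 33 (Q/W).
That gives 11 mismatches out of 33 aligned sites, so the Hamming distance is 11.

11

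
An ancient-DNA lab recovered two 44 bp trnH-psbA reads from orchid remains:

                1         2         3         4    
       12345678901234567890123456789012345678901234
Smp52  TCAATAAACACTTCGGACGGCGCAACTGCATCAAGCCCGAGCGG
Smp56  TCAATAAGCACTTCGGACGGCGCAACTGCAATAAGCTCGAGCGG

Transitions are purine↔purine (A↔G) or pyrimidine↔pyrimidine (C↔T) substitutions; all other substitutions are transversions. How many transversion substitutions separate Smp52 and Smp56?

1

Differing sites — 8:A/G (Ti); 31:T/A (Tv); 32:C/T (Ti); 37:C/T (Ti).
Of the 4 differences, 3 transitions and 1 transversion, so the answer is 1.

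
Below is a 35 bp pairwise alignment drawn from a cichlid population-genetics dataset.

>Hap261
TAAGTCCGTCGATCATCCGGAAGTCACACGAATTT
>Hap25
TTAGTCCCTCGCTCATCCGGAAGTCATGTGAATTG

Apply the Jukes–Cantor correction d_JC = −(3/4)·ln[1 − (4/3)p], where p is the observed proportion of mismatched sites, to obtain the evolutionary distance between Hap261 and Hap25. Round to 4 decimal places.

0.2326

Mismatches occur at site 2 (A↔T), site 8 (G↔C), site 12 (A↔C), site 27 (C↔T), site 28 (A↔G), site 29 (C↔T), site 35 (T↔G).
p = 7/35 = 0.200000.
d = −0.75 · ln(1 − (4/3)·0.200000) = −0.75 · ln(0.733333) = −0.75 · (-0.310155) = 0.2326.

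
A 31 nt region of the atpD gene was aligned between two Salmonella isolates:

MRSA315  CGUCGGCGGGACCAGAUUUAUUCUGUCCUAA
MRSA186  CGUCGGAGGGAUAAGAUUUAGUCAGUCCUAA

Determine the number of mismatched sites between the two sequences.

5

The sequences differ at positions 7 (C/A), 12 (C/U), 13 (C/A), 21 (U/G), 24 (U/A).
That gives 5 mismatches out of 31 aligned sites, so the Hamming distance is 5.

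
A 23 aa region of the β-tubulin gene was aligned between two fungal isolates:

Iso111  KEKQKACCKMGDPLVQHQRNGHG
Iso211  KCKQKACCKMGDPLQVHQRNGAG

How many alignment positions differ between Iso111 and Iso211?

4

Mismatches occur at site 2 (E→C), site 15 (V→Q), site 16 (Q→V), site 22 (H→A).
That gives 4 mismatches out of 23 aligned sites, so the Hamming distance is 4.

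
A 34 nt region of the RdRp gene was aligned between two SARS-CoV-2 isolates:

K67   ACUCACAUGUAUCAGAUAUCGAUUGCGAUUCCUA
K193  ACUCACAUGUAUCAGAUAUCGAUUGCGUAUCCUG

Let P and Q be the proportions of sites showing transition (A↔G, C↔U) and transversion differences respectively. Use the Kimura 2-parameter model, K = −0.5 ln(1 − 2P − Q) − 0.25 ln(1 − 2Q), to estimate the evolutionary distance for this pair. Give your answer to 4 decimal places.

Differing sites — 28:A/U (Tv); 29:U/A (Tv); 34:A/G (Ti).
Of the 3 differences, 1 transition and 2 transversions over 34 sites: P = 1/34 = 0.029412, Q = 2/34 = 0.058824.
d = −0.5·ln(0.882352) − 0.25·ln(0.882352) = −0.5·(-0.125164) − 0.25·(-0.125164) = 0.0939.

0.0939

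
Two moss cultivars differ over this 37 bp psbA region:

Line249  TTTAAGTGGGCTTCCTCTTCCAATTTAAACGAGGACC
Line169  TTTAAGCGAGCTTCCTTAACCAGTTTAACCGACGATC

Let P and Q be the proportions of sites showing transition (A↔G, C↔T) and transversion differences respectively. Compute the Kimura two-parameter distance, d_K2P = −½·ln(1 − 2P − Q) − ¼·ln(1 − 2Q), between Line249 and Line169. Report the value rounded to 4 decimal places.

0.2986

Differing sites — 7:T/C (Ti); 9:G/A (Ti); 17:C/T (Ti); 18:T/A (Tv); 19:T/A (Tv); 23:A/G (Ti); 29:A/C (Tv); 33:G/C (Tv); 36:C/T (Ti).
Of the 9 differences, 5 transitions and 4 transversions over 37 sites: P = 5/37 = 0.135135, Q = 4/37 = 0.108108.
d = −0.5·ln(0.621622) − 0.25·ln(0.783784) = −0.5·(-0.475423) − 0.25·(-0.243622) = 0.2986.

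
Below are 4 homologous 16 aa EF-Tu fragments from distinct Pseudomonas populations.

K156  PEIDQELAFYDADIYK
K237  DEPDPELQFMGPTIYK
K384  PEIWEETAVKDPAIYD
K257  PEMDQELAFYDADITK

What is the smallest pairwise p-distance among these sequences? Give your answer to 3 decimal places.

0.125

Pairwise Hamming distances:
  K156 vs K237: 8
  K156 vs K384: 8
  K156 vs K257: 2
  K237 vs K384: 11
  K237 vs K257: 9
  K384 vs K257: 10
The smallest is 2 mismatches, between K156 and K257; p = 2/16 = 0.125.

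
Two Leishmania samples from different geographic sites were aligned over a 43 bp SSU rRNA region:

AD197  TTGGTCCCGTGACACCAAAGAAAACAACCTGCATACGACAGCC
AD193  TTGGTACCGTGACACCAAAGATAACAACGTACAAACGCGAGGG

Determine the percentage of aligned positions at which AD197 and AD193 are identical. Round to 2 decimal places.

79.07%

Differing sites — 6:C/A; 22:A/T; 29:C/G; 31:G/A; 34:T/A; 38:A/C; 39:C/G; 42:C/G; 43:C/G.
34 of the 43 sites match, so the percent identity is 34/43 × 100 = 79.07%.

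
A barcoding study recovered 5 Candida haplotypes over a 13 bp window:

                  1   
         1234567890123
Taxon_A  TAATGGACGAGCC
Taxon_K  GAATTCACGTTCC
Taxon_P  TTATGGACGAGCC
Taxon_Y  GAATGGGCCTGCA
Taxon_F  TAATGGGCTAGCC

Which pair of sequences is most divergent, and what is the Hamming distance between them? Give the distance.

7

Pairwise Hamming distances:
  Taxon_A vs Taxon_K: 5
  Taxon_A vs Taxon_P: 1
  Taxon_A vs Taxon_Y: 5
  Taxon_A vs Taxon_F: 2
  Taxon_K vs Taxon_P: 6
  Taxon_K vs Taxon_Y: 6
  Taxon_K vs Taxon_F: 7
  Taxon_P vs Taxon_Y: 6
  Taxon_P vs Taxon_F: 3
  Taxon_Y vs Taxon_F: 4
The largest is 7, between Taxon_K and Taxon_F.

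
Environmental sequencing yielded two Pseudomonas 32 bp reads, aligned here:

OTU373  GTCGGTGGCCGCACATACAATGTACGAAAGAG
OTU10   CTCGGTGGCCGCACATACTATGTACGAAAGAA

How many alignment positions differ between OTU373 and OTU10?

3

The sequences differ at positions 1 (G/C), 19 (A/T), 32 (G/A).
That gives 3 mismatches out of 32 aligned sites, so the Hamming distance is 3.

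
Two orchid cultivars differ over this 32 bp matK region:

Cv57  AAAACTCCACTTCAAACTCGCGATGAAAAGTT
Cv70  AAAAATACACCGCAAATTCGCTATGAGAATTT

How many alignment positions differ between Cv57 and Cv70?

Differing sites — 5:C/A; 7:C/A; 11:T/C; 12:T/G; 17:C/T; 22:G/T; 27:A/G; 30:G/T.
That gives 8 mismatches out of 32 aligned sites, so the Hamming distance is 8.

8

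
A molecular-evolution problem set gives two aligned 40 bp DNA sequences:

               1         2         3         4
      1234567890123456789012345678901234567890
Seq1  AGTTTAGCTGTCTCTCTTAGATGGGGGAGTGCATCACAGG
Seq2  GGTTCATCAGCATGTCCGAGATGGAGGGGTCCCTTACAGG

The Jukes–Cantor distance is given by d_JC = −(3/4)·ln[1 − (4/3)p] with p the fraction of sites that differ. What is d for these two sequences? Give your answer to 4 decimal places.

0.4715

The sequences differ at positions 1 (A/G), 5 (T/C), 7 (G/T), 9 (T/A), 11 (T/C), 12 (C/A), 14 (C/G), 17 (T/C), 18 (T/G), 25 (G/A), 28 (A/G), 31 (G/C), 33 (A/C), 35 (C/T).
p = 14/40 = 0.350000.
d = −0.75 · ln(1 − (4/3)·0.350000) = −0.75 · ln(0.533333) = −0.75 · (-0.628609) = 0.4715.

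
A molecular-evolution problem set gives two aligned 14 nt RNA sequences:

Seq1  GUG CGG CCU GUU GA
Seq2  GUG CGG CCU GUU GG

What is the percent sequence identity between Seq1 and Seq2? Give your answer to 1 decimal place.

92.9%

A single mismatch occurs at site 14 (A↔G).
13 of the 14 sites match, so the percent identity is 13/14 × 100 = 92.9%.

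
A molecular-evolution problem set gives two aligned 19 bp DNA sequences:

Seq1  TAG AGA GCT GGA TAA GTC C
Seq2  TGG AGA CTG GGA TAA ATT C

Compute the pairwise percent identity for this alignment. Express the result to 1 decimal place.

68.4%

Mismatches occur at site 2 (A↔G), site 7 (G↔C), site 8 (C↔T), site 9 (T↔G), site 16 (G↔A), site 18 (C↔T).
13 of the 19 sites match, so the percent identity is 13/19 × 100 = 68.4%.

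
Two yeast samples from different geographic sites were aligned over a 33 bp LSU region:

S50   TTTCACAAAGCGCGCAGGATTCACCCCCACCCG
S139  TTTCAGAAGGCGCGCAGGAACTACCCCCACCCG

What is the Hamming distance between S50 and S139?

Mismatches occur at site 6 (C/G), site 9 (A/G), site 20 (T/A), site 21 (T/C), site 22 (C/T).
That gives 5 mismatches out of 33 aligned sites, so the Hamming distance is 5.

5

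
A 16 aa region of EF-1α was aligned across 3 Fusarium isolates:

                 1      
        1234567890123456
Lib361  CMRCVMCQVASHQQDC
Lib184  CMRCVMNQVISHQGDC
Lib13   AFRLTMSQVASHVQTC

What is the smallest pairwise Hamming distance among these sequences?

3

Pairwise Hamming distances:
  Lib361 vs Lib184: 3
  Lib361 vs Lib13: 7
  Lib184 vs Lib13: 9
The smallest is 3, between Lib361 and Lib184.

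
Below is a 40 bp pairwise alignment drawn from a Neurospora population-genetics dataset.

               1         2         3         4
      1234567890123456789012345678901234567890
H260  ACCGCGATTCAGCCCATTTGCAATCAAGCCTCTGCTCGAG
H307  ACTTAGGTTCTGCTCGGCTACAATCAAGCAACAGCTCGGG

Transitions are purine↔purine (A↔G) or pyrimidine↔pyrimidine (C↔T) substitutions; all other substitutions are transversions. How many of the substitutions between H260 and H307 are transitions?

The sequences differ at positions 3 (C/T, transition), 4 (G/T, transversion), 5 (C/A, transversion), 7 (A/G, transition), 11 (A/T, transversion), 14 (C/T, transition), 16 (A/G, transition), 17 (T/G, transversion), 18 (T/C, transition), 20 (G/A, transition), 30 (C/A, transversion), 31 (T/A, transversion), 33 (T/A, transversion), 39 (A/G, transition).
Of the 14 differences, 7 transitions and 7 transversions, so the answer is 7.

7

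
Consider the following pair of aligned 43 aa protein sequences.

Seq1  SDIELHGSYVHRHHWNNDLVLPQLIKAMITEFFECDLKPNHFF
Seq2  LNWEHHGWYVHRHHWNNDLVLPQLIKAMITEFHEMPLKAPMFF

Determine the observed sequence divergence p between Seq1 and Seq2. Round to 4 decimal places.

0.2558

Mismatches occur at site 1 (S/L), site 2 (D/N), site 3 (I/W), site 5 (L/H), site 8 (S/W), site 33 (F/H), site 35 (C/M), site 36 (D/P), site 39 (P/A), site 40 (N/P), site 41 (H/M).
There are 11 differences over 43 sites, so p = 11/43 = 0.2558.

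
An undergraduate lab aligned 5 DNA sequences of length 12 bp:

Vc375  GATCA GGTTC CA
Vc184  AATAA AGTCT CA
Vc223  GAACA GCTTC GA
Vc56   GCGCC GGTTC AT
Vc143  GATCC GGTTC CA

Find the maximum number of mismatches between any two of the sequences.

10

Pairwise Hamming distances:
  Vc375 vs Vc184: 5
  Vc375 vs Vc223: 3
  Vc375 vs Vc56: 5
  Vc375 vs Vc143: 1
  Vc184 vs Vc223: 8
  Vc184 vs Vc56: 10
  Vc184 vs Vc143: 6
  Vc223 vs Vc56: 6
  Vc223 vs Vc143: 4
  Vc56 vs Vc143: 4
The largest is 10, between Vc184 and Vc56.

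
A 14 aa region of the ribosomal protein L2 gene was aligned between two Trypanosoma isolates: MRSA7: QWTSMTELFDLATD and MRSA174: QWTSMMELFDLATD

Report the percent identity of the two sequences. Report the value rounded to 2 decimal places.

92.86%

A single mismatch occurs at site 6 (T→M).
13 of the 14 sites match, so the percent identity is 13/14 × 100 = 92.86%.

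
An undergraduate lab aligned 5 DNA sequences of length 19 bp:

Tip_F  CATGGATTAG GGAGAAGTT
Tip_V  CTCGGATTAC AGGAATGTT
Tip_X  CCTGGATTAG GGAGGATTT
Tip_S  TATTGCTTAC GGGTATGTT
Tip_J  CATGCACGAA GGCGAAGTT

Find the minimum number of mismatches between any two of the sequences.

Pairwise Hamming distances:
  Tip_F vs Tip_V: 7
  Tip_F vs Tip_X: 3
  Tip_F vs Tip_S: 7
  Tip_F vs Tip_J: 5
  Tip_V vs Tip_X: 9
  Tip_V vs Tip_S: 7
  Tip_V vs Tip_J: 10
  Tip_X vs Tip_S: 10
  Tip_X vs Tip_J: 8
  Tip_S vs Tip_J: 10
The smallest is 3, between Tip_F and Tip_X.

3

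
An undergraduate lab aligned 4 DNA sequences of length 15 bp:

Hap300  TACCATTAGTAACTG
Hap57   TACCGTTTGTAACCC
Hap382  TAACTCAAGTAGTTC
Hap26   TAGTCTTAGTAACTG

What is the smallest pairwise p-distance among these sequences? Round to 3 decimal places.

0.200

Pairwise Hamming distances:
  Hap300 vs Hap57: 4
  Hap300 vs Hap382: 7
  Hap300 vs Hap26: 3
  Hap57 vs Hap382: 8
  Hap57 vs Hap26: 6
  Hap382 vs Hap26: 8
The smallest is 3 mismatches, between Hap300 and Hap26; p = 3/15 = 0.200.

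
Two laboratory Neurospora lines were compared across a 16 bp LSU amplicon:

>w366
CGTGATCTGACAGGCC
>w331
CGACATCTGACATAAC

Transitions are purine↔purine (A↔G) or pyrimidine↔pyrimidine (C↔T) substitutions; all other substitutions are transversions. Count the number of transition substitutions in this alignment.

1

The sequences differ at positions 3 (T/A, transversion), 4 (G/C, transversion), 13 (G/T, transversion), 14 (G/A, transition), 15 (C/A, transversion).
Of the 5 differences, 1 transition and 4 transversions, so the answer is 1.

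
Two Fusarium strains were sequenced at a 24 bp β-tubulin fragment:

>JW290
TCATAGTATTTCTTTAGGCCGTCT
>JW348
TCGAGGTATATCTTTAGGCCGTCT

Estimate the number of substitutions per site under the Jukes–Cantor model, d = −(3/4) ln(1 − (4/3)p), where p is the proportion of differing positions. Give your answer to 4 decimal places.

0.1885

Differing sites — 3:A/G; 4:T/A; 5:A/G; 10:T/A.
p = 4/24 = 0.166667.
d = −0.75 · ln(1 − (4/3)·0.166667) = −0.75 · ln(0.777777) = −0.75 · (-0.251315) = 0.1885.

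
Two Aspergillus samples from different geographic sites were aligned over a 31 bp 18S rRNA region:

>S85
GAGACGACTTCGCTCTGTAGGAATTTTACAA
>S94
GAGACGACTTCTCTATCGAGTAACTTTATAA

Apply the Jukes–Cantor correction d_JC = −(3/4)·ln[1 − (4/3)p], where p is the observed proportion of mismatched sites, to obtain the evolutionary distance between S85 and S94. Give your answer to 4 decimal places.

Mismatches occur at site 12 (G↔T), site 15 (C↔A), site 17 (G↔C), site 18 (T↔G), site 21 (G↔T), site 24 (T↔C), site 29 (C↔T).
p = 7/31 = 0.225806.
d = −0.75 · ln(1 − (4/3)·0.225806) = −0.75 · ln(0.698925) = −0.75 · (-0.358212) = 0.2687.

0.2687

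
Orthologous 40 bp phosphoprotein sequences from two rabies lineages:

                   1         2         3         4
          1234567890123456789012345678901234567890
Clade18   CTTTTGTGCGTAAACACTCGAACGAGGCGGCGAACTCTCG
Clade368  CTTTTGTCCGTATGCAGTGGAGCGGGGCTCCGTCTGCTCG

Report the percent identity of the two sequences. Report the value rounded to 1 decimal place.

The sequences differ at positions 8 (G/C), 13 (A/T), 14 (A/G), 17 (C/G), 19 (C/G), 22 (A/G), 25 (A/G), 29 (G/T), 30 (G/C), 33 (A/T), 34 (A/C), 35 (C/T), 36 (T/G).
27 of the 40 sites match, so the percent identity is 27/40 × 100 = 67.5%.

67.5%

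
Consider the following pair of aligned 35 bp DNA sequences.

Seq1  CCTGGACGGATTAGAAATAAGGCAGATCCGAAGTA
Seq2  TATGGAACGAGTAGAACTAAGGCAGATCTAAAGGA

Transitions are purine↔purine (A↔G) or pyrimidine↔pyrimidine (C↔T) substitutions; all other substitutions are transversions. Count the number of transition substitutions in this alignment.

3

The sequences differ at positions 1 (C/T, transition), 2 (C/A, transversion), 7 (C/A, transversion), 8 (G/C, transversion), 11 (T/G, transversion), 17 (A/C, transversion), 29 (C/T, transition), 30 (G/A, transition), 34 (T/G, transversion).
Of the 9 differences, 3 transitions and 6 transversions, so the answer is 3.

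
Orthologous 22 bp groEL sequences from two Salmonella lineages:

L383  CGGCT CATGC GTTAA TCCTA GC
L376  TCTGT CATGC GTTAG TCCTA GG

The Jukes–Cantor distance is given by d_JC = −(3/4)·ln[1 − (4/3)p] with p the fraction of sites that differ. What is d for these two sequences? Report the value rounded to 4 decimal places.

Differing sites — 1:C/T; 2:G/C; 3:G/T; 4:C/G; 15:A/G; 22:C/G.
p = 6/22 = 0.272727.
d = −0.75 · ln(1 − (4/3)·0.272727) = −0.75 · ln(0.636364) = −0.75 · (-0.451985) = 0.3390.

0.3390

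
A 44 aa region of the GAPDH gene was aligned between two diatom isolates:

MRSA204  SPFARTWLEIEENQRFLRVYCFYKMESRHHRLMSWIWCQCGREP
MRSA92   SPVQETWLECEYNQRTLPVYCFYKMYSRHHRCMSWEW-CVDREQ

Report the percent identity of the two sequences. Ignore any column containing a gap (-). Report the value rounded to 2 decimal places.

67.44%

Excluding the 1 gap column leaves 43 comparable sites.
Mismatches occur at site 3 (F↔V), site 4 (A↔Q), site 5 (R↔E), site 10 (I↔C), site 12 (E↔Y), site 16 (F↔T), site 18 (R↔P), site 26 (E↔Y), site 32 (L↔C), site 36 (I↔E), site 39 (Q↔C), site 40 (C↔V), site 41 (G↔D), site 44 (P↔Q).
29 of the 43 comparable sites match, so the percent identity is 29/43 × 100 = 67.44%.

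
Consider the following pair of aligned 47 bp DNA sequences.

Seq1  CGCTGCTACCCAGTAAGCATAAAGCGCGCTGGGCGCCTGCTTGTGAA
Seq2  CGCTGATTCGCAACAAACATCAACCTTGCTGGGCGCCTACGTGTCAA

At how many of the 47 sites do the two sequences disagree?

Differing sites — 6:C/A; 8:A/T; 10:C/G; 13:G/A; 14:T/C; 17:G/A; 21:A/C; 24:G/C; 26:G/T; 27:C/T; 39:G/A; 41:T/G; 45:G/C.
That gives 13 mismatches out of 47 aligned sites, so the Hamming distance is 13.

13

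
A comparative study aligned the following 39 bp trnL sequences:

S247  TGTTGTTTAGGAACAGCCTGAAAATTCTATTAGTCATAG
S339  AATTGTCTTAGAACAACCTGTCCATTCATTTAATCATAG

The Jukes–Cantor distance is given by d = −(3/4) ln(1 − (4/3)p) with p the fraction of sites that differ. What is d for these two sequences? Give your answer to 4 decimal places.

0.3961

Differing sites — 1:T/A; 2:G/A; 7:T/C; 9:A/T; 10:G/A; 16:G/A; 21:A/T; 22:A/C; 23:A/C; 28:T/A; 29:A/T; 33:G/A.
p = 12/39 = 0.307692.
d = −0.75 · ln(1 − (4/3)·0.307692) = −0.75 · ln(0.589744) = −0.75 · (-0.528067) = 0.3961.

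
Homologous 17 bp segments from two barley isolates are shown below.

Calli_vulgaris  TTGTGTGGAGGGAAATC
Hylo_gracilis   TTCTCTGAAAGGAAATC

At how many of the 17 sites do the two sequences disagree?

Differing sites — 3:G/C; 5:G/C; 8:G/A; 10:G/A.
That gives 4 mismatches out of 17 aligned sites, so the Hamming distance is 4.

4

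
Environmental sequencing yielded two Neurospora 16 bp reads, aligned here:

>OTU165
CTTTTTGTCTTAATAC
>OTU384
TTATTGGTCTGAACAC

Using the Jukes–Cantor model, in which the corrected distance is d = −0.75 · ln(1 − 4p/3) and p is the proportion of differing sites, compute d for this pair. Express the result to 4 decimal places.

0.4042

Mismatches occur at site 1 (C↔T), site 3 (T↔A), site 6 (T↔G), site 11 (T↔G), site 14 (T↔C).
p = 5/16 = 0.312500.
d = −0.75 · ln(1 − (4/3)·0.312500) = −0.75 · ln(0.583333) = −0.75 · (-0.538997) = 0.4042.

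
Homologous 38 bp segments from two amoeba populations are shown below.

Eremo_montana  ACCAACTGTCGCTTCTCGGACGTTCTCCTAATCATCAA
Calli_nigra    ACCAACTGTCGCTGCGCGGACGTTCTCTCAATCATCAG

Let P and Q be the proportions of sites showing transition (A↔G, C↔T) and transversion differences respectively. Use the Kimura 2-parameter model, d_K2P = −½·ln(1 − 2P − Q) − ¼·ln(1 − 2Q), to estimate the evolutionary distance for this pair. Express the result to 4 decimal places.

0.1460

Mismatches occur at site 14 (T/G, transversion), site 16 (T/G, transversion), site 28 (C/T, transition), site 29 (T/C, transition), site 38 (A/G, transition).
Of the 5 differences, 3 transitions and 2 transversions over 38 sites: P = 3/38 = 0.078947, Q = 2/38 = 0.052632.
d = −0.5·ln(0.789474) − 0.25·ln(0.894736) = −0.5·(-0.236388) − 0.25·(-0.111227) = 0.1460.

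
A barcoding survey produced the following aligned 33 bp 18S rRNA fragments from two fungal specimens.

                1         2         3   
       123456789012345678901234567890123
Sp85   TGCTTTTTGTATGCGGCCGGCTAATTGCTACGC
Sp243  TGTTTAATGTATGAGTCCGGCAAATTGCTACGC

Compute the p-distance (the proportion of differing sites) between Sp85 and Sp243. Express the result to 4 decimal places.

0.1818

Mismatches occur at site 3 (C→T), site 6 (T→A), site 7 (T→A), site 14 (C→A), site 16 (G→T), site 22 (T→A).
There are 6 differences over 33 sites, so p = 6/33 = 0.1818.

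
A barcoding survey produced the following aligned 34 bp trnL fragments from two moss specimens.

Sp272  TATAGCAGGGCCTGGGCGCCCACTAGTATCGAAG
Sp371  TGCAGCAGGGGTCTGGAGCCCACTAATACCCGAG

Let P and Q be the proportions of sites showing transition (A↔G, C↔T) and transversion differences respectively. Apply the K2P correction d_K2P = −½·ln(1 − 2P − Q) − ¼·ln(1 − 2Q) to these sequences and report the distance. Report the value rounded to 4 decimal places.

0.4440

Differing sites — 2:A/G (Ti); 3:T/C (Ti); 11:C/G (Tv); 12:C/T (Ti); 13:T/C (Ti); 14:G/T (Tv); 17:C/A (Tv); 26:G/A (Ti); 29:T/C (Ti); 31:G/C (Tv); 32:A/G (Ti).
Of the 11 differences, 7 transitions and 4 transversions over 34 sites: P = 7/34 = 0.205882, Q = 4/34 = 0.117647.
d = −0.5·ln(0.470589) − 0.25·ln(0.764706) = −0.5·(-0.753770) − 0.25·(-0.268264) = 0.4440.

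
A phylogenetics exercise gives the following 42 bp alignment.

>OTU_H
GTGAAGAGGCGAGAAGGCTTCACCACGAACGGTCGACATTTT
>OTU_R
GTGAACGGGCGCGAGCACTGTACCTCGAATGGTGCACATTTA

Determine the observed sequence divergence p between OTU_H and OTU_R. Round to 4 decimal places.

0.3095

Mismatches occur at site 6 (G↔C), site 7 (A↔G), site 12 (A↔C), site 15 (A↔G), site 16 (G↔C), site 17 (G↔A), site 20 (T↔G), site 21 (C↔T), site 25 (A↔T), site 30 (C↔T), site 34 (C↔G), site 35 (G↔C), site 42 (T↔A).
There are 13 differences over 42 sites, so p = 13/42 = 0.3095.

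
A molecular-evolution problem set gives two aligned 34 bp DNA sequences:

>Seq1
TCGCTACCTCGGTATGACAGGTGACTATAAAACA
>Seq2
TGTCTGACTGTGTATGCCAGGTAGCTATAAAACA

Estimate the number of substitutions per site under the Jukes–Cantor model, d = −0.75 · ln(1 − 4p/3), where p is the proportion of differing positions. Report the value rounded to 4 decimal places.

Differing sites — 2:C/G; 3:G/T; 6:A/G; 7:C/A; 10:C/G; 11:G/T; 17:A/C; 23:G/A; 24:A/G.
p = 9/34 = 0.264706.
d = −0.75 · ln(1 − (4/3)·0.264706) = −0.75 · ln(0.647059) = −0.75 · (-0.435318) = 0.3265.

0.3265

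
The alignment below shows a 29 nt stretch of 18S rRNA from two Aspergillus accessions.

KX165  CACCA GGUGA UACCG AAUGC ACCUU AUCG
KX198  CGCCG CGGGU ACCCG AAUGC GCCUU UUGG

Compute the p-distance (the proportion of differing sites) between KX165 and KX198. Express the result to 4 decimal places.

Differing sites — 2:A/G; 5:A/G; 6:G/C; 8:U/G; 10:A/U; 11:U/A; 12:A/C; 21:A/G; 26:A/U; 28:C/G.
There are 10 differences over 29 sites, so p = 10/29 = 0.3448.

0.3448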